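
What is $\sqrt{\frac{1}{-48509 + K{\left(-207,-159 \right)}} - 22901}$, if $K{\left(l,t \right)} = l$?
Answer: $\frac{i \sqrt{13587441879943}}{24358} \approx 151.33 i$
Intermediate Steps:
$\sqrt{\frac{1}{-48509 + K{\left(-207,-159 \right)}} - 22901} = \sqrt{\frac{1}{-48509 - 207} - 22901} = \sqrt{\frac{1}{-48716} - 22901} = \sqrt{- \frac{1}{48716} - 22901} = \sqrt{- \frac{1115645117}{48716}} = \frac{i \sqrt{13587441879943}}{24358}$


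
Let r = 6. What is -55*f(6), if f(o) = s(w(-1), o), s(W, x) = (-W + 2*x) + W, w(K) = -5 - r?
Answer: -660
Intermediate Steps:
w(K) = -11 (w(K) = -5 - 1*6 = -5 - 6 = -11)
s(W, x) = 2*x
f(o) = 2*o
-55*f(6) = -110*6 = -55*12 = -660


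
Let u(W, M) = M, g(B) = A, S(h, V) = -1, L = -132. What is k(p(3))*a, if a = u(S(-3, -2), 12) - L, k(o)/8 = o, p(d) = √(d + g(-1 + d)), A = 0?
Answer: 1152*√3 ≈ 1995.3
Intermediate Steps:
g(B) = 0
p(d) = √d (p(d) = √(d + 0) = √d)
k(o) = 8*o
a = 144 (a = 12 - 1*(-132) = 12 + 132 = 144)
k(p(3))*a = (8*√3)*144 = 1152*√3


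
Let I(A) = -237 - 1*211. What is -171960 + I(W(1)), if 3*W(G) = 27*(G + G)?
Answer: -172408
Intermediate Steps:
W(G) = 18*G (W(G) = (27*(G + G))/3 = (27*(2*G))/3 = (54*G)/3 = 18*G)
I(A) = -448 (I(A) = -237 - 211 = -448)
-171960 + I(W(1)) = -171960 - 448 = -172408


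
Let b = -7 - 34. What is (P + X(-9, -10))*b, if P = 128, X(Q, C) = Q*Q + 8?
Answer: -8897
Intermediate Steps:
X(Q, C) = 8 + Q² (X(Q, C) = Q² + 8 = 8 + Q²)
b = -41
(P + X(-9, -10))*b = (128 + (8 + (-9)²))*(-41) = (128 + (8 + 81))*(-41) = (128 + 89)*(-41) = 217*(-41) = -8897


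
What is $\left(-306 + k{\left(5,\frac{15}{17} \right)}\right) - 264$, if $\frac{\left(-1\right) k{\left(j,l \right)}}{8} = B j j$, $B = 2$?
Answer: $-970$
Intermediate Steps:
$k{\left(j,l \right)} = - 16 j^{2}$ ($k{\left(j,l \right)} = - 8 \cdot 2 j j = - 8 \cdot 2 j^{2} = - 16 j^{2}$)
$\left(-306 + k{\left(5,\frac{15}{17} \right)}\right) - 264 = \left(-306 - 16 \cdot 5^{2}\right) - 264 = \left(-306 - 400\right) - 264 = -706 - 264 = -970$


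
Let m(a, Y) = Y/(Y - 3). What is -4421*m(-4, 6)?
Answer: -8842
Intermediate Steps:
m(a, Y) = Y/(-3 + Y)
-4421*m(-4, 6) = -26526/(-3 + 6) = -26526/3 = -4421*2 = -8842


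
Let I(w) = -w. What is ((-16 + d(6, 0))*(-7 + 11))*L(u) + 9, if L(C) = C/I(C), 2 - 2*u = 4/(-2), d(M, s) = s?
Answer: 73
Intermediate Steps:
u = 2 (u = 1 - 2/(-2) = 1 - 2*(-1)/2 = 1 - ½*(-2) = 1 + 1 = 2)
L(C) = -1 (L(C) = C/((-C)) = C*(-1/C) = -1)
((-16 + d(6, 0))*(-7 + 11))*L(u) + 9 = ((-16 + 0)*(-7 + 11))*(-1) + 9 = -16*4*(-1) + 9 = -64*(-1) + 9 = 64 + 9 = 73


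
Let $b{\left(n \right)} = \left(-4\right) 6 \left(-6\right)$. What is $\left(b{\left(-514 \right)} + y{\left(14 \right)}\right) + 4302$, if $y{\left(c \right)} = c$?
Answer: $4460$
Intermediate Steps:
$b{\left(n \right)} = 144$ ($b{\left(n \right)} = \left(-24\right) \left(-6\right) = 144$)
$\left(b{\left(-514 \right)} + y{\left(14 \right)}\right) + 4302 = \left(144 + 14\right) + 4302 = 158 + 4302 = 4460$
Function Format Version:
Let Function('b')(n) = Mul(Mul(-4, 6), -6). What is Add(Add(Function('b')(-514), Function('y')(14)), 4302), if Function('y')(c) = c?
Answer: 4460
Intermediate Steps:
Function('b')(n) = 144 (Function('b')(n) = Mul(-24, -6) = 144)
Add(Add(Function('b')(-514), Function('y')(14)), 4302) = Add(Add(144, 14), 4302) = Add(158, 4302) = 4460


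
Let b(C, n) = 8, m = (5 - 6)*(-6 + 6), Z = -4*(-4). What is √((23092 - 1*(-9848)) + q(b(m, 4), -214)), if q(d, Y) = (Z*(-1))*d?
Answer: 2*√8203 ≈ 181.14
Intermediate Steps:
Z = 16
m = 0 (m = -1*0 = 0)
q(d, Y) = -16*d (q(d, Y) = (16*(-1))*d = -16*d)
√((23092 - 1*(-9848)) + q(b(m, 4), -214)) = √((23092 - 1*(-9848)) - 16*8) = √((23092 + 9848) - 128) = √(32940 - 128) = √32812 = 2*√8203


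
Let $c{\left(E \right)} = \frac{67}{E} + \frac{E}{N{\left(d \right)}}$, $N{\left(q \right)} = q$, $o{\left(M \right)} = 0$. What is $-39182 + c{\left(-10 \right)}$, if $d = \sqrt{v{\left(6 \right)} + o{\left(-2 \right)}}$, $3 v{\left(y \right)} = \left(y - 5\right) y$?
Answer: $- \frac{391887}{10} - 5 \sqrt{2} \approx -39196.0$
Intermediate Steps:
$v{\left(y \right)} = \frac{y \left(-5 + y\right)}{3}$ ($v{\left(y \right)} = \frac{\left(y - 5\right) y}{3} = \frac{\left(-5 + y\right) y}{3} = \frac{y \left(-5 + y\right)}{3}$)
$d = \sqrt{2}$ ($d = \sqrt{\frac{1}{3} \cdot 6 \left(-5 + 6\right) + 0} = \sqrt{\frac{1}{3} \cdot 6 \cdot 1 + 0} = \sqrt{2 + 0} = \sqrt{2} \approx 1.4142$)
$c{\left(E \right)} = \frac{67}{E} + \frac{E \sqrt{2}}{2}$ ($c{\left(E \right)} = \frac{67}{E} + \frac{E}{\sqrt{2}} = \frac{67}{E} + E \frac{\sqrt{2}}{2} = \frac{67}{E} + \frac{E \sqrt{2}}{2}$)
$-39182 + c{\left(-10 \right)} = -39182 + \left(\frac{67}{-10} + \frac{1}{2} \left(-10\right) \sqrt{2}\right) = -39182 + \left(67 \left(- \frac{1}{10}\right) - 5 \sqrt{2}\right) = -39182 - \left(\frac{67}{10} + 5 \sqrt{2}\right) = - \frac{391887}{10} - 5 \sqrt{2}$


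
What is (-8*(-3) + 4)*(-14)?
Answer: -392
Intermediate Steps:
(-8*(-3) + 4)*(-14) = (24 + 4)*(-14) = 28*(-14) = -392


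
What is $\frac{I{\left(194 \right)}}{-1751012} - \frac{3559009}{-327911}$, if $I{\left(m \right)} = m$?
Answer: $\frac{3115901926187}{287088047966} \approx 10.853$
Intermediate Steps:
$\frac{I{\left(194 \right)}}{-1751012} - \frac{3559009}{-327911} = \frac{194}{-1751012} - \frac{3559009}{-327911} = 194 \left(- \frac{1}{1751012}\right) - - \frac{3559009}{327911} = - \frac{97}{875506} + \frac{3559009}{327911} = \frac{3115901926187}{287088047966}$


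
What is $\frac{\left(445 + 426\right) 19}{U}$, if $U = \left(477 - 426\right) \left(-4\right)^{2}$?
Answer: $\frac{16549}{816} \approx 20.281$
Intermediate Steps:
$U = 816$ ($U = 51 \cdot 16 = 816$)
$\frac{\left(445 + 426\right) 19}{U} = \frac{\left(445 + 426\right) 19}{816} = 871 \cdot 19 \cdot \frac{1}{816} = 16549 \cdot \frac{1}{816} = \frac{16549}{816}$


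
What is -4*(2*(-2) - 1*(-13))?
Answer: -36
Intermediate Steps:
-4*(2*(-2) - 1*(-13)) = -4*(-4 + 13) = -4*9 = -36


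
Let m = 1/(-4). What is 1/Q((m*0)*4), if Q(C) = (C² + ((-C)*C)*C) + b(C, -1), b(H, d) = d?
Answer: -1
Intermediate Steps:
m = -¼ ≈ -0.25000
Q(C) = -1 + C² - C³ (Q(C) = (C² + ((-C)*C)*C) - 1 = (C² + (-C²)*C) - 1 = (C² - C³) - 1 = -1 + C² - C³)
1/Q((m*0)*4) = 1/(-1 + (-¼*0*4)² - (-¼*0*4)³) = 1/(-1 + (0*4)² - (0*4)³) = 1/(-1 + 0² - 1*0³) = 1/(-1 + 0 - 1*0) = 1/(-1 + 0 + 0) = 1/(-1) = -1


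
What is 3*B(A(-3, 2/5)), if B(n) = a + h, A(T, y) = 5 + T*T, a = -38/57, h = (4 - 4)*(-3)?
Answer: -2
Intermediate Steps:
h = 0 (h = 0*(-3) = 0)
a = -⅔ (a = -38*1/57 = -⅔ ≈ -0.66667)
A(T, y) = 5 + T²
B(n) = -⅔ (B(n) = -⅔ + 0 = -⅔)
3*B(A(-3, 2/5)) = 3*(-⅔) = -2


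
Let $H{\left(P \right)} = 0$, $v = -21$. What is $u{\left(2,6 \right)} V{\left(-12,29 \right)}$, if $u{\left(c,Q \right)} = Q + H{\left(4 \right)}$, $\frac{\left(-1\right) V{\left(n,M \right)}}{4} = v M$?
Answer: $14616$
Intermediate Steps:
$V{\left(n,M \right)} = 84 M$ ($V{\left(n,M \right)} = - 4 \left(- 21 M\right) = 84 M$)
$u{\left(c,Q \right)} = Q$ ($u{\left(c,Q \right)} = Q + 0 = Q$)
$u{\left(2,6 \right)} V{\left(-12,29 \right)} = 6 \cdot 84 \cdot 29 = 6 \cdot 2436 = 14616$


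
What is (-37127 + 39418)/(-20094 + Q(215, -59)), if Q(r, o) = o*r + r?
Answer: -2291/32564 ≈ -0.070354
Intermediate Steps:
Q(r, o) = r + o*r
(-37127 + 39418)/(-20094 + Q(215, -59)) = (-37127 + 39418)/(-20094 + 215*(1 - 59)) = 2291/(-20094 + 215*(-58)) = 2291/(-20094 - 12470) = 2291/(-32564) = 2291*(-1/32564) = -2291/32564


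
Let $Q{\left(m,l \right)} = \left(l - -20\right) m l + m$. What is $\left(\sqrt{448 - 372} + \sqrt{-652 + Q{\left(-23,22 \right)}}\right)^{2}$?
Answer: $-21851 + 4 i \sqrt{416613} \approx -21851.0 + 2581.8 i$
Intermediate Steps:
$Q{\left(m,l \right)} = m + l m \left(20 + l\right)$ ($Q{\left(m,l \right)} = \left(l + 20\right) m l + m = \left(20 + l\right) m l + m = m \left(20 + l\right) l + m = l m \left(20 + l\right) + m = m + l m \left(20 + l\right)$)
$\left(\sqrt{448 - 372} + \sqrt{-652 + Q{\left(-23,22 \right)}}\right)^{2} = \left(\sqrt{448 - 372} + \sqrt{-652 - 23 \left(1 + 22^{2} + 20 \cdot 22\right)}\right)^{2} = \left(\sqrt{76} + \sqrt{-652 - 23 \left(1 + 484 + 440\right)}\right)^{2} = \left(2 \sqrt{19} + \sqrt{-652 - 21275}\right)^{2} = \left(2 \sqrt{19} + \sqrt{-21927}\right)^{2} = \left(2 \sqrt{19} + i \sqrt{21927}\right)^{2}$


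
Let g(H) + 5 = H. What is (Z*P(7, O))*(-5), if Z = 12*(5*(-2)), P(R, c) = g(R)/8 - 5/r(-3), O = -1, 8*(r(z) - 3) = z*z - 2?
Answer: -19350/31 ≈ -624.19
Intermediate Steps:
g(H) = -5 + H
r(z) = 11/4 + z²/8 (r(z) = 3 + (z*z - 2)/8 = 3 + (z² - 2)/8 = 3 + (-2 + z²)/8 = 3 + (-¼ + z²/8) = 11/4 + z²/8)
P(R, c) = -475/248 + R/8 (P(R, c) = (-5 + R)/8 - 5/(11/4 + (⅛)*(-3)²) = (-5 + R)*(⅛) - 5/(11/4 + (⅛)*9) = (-5/8 + R/8) - 5/(11/4 + 9/8) = (-5/8 + R/8) - 5/31/8 = (-5/8 + R/8) - 5*8/31 = (-5/8 + R/8) - 40/31 = -475/248 + R/8)
Z = -120 (Z = 12*(-10) = -120)
(Z*P(7, O))*(-5) = -120*(-475/248 + (⅛)*7)*(-5) = -120*(-475/248 + 7/8)*(-5) = -120*(-129/124)*(-5) = (3870/31)*(-5) = -19350/31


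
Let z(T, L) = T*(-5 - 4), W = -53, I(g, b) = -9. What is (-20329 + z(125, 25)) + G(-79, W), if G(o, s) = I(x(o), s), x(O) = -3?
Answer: -21463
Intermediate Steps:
G(o, s) = -9
z(T, L) = -9*T (z(T, L) = T*(-9) = -9*T)
(-20329 + z(125, 25)) + G(-79, W) = (-20329 - 9*125) - 9 = (-20329 - 1125) - 9 = -21454 - 9 = -21463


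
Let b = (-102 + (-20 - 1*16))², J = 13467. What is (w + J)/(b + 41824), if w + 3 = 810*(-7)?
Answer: 3897/30434 ≈ 0.12805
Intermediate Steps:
w = -5673 (w = -3 + 810*(-7) = -3 - 5670 = -5673)
b = 19044 (b = (-102 + (-20 - 16))² = (-102 - 36)² = (-138)² = 19044)
(w + J)/(b + 41824) = (-5673 + 13467)/(19044 + 41824) = 7794/60868 = 7794*(1/60868) = 3897/30434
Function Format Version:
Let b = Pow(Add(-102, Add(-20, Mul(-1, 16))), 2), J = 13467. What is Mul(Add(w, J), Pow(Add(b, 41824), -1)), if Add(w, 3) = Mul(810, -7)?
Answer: Rational(3897, 30434) ≈ 0.12805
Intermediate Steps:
w = -5673 (w = Add(-3, Mul(810, -7)) = Add(-3, -5670) = -5673)
b = 19044 (b = Pow(Add(-102, Add(-20, -16)), 2) = Pow(Add(-102, -36), 2) = Pow(-138, 2) = 19044)
Mul(Add(w, J), Pow(Add(b, 41824), -1)) = Mul(Add(-5673, 13467), Pow(Add(19044, 41824), -1)) = Mul(7794, Pow(60868, -1)) = Mul(7794, Rational(1, 60868)) = Rational(3897, 30434)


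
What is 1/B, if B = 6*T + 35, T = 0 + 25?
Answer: 1/185 ≈ 0.0054054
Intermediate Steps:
T = 25
B = 185 (B = 6*25 + 35 = 150 + 35 = 185)
1/B = 1/185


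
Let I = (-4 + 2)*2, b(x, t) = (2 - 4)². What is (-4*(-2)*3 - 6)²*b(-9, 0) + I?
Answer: 1292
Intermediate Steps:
b(x, t) = 4 (b(x, t) = (-2)² = 4)
I = -4 (I = -2*2 = -4)
(-4*(-2)*3 - 6)²*b(-9, 0) + I = (-4*(-2)*3 - 6)²*4 - 4 = (8*3 - 6)²*4 - 4 = (24 - 6)²*4 - 4 = 18²*4 - 4 = 324*4 - 4 = 1296 - 4 = 1292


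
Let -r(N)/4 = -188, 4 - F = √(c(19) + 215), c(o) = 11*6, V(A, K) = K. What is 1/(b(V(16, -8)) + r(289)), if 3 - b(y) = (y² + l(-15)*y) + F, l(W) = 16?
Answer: 815/663944 - √281/663944 ≈ 0.0012023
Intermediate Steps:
c(o) = 66
F = 4 - √281 (F = 4 - √(66 + 215) = 4 - √281 ≈ -12.763)
r(N) = 752 (r(N) = -4*(-188) = 752)
b(y) = -1 + √281 - y² - 16*y (b(y) = 3 - ((y² + 16*y) + (4 - √281)) = 3 - (4 + y² - √281 + 16*y) = 3 + (-4 + √281 - y² - 16*y) = -1 + √281 - y² - 16*y)
1/(b(V(16, -8)) + r(289)) = 1/((-1 + √281 - 1*(-8)² - 16*(-8)) + 752) = 1/((-1 + √281 - 1*64 + 128) + 752) = 1/((-1 + √281 - 64 + 128) + 752) = 1/((63 + √281) + 752) = 1/(815 + √281)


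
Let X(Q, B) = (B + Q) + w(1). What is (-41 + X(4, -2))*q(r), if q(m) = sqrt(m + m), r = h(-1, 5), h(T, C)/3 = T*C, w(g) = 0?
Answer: -39*I*sqrt(30) ≈ -213.61*I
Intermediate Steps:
X(Q, B) = B + Q (X(Q, B) = (B + Q) + 0 = B + Q)
h(T, C) = 3*C*T (h(T, C) = 3*(T*C) = 3*(C*T) = 3*C*T)
r = -15 (r = 3*5*(-1) = -15)
q(m) = sqrt(2)*sqrt(m) (q(m) = sqrt(2*m) = sqrt(2)*sqrt(m))
(-41 + X(4, -2))*q(r) = (-41 + (-2 + 4))*(sqrt(2)*sqrt(-15)) = (-41 + 2)*(sqrt(2)*(I*sqrt(15))) = -39*I*sqrt(30)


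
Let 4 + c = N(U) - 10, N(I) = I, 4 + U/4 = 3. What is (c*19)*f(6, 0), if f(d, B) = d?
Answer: -2052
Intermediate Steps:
U = -4 (U = -16 + 4*3 = -16 + 12 = -4)
c = -18 (c = -4 + (-4 - 10) = -4 - 14 = -18)
(c*19)*f(6, 0) = -18*19*6 = -342*6 = -2052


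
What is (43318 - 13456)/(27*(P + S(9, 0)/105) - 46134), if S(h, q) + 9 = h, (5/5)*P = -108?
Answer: -1659/2725 ≈ -0.60881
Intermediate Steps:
P = -108
S(h, q) = -9 + h
(43318 - 13456)/(27*(P + S(9, 0)/105) - 46134) = (43318 - 13456)/(27*(-108 + (-9 + 9)/105) - 46134) = 29862/(27*(-108 + 0*(1/105)) - 46134) = 29862/(27*(-108 + 0) - 46134) = 29862/(27*(-108) - 46134) = 29862/(-2916 - 46134) = 29862/(-49050) = 29862*(-1/49050) = -1659/2725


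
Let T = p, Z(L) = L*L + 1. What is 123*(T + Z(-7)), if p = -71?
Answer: -2583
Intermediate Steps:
Z(L) = 1 + L**2 (Z(L) = L**2 + 1 = 1 + L**2)
T = -71
123*(T + Z(-7)) = 123*(-71 + (1 + (-7)**2)) = 123*(-71 + (1 + 49)) = 123*(-71 + 50) = 123*(-21) = -2583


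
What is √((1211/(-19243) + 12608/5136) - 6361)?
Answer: I*√4951326935241510/882429 ≈ 79.741*I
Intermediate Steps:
√((1211/(-19243) + 12608/5136) - 6361) = √((1211*(-1/19243) + 12608*(1/5136)) - 6361) = √((-173/2749 + 788/321) - 6361) = √(2110679/882429 - 6361) = √(-5611020190/882429) = I*√4951326935241510/882429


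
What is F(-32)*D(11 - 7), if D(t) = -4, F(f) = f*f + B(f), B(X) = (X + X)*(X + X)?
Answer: -20480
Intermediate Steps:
B(X) = 4*X² (B(X) = (2*X)*(2*X) = 4*X²)
F(f) = 5*f² (F(f) = f*f + 4*f² = f² + 4*f² = 5*f²)
F(-32)*D(11 - 7) = (5*(-32)²)*(-4) = (5*1024)*(-4) = 5120*(-4) = -20480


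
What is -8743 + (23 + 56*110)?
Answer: -2560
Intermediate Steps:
-8743 + (23 + 56*110) = -8743 + (23 + 6160) = -8743 + 6183 = -2560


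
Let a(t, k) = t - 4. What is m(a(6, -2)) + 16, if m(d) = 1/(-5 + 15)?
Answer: 161/10 ≈ 16.100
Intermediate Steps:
a(t, k) = -4 + t
m(d) = ⅒ (m(d) = 1/10 = ⅒)
m(a(6, -2)) + 16 = ⅒ + 16 = 161/10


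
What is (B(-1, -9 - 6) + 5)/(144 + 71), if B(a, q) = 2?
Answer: 7/215 ≈ 0.032558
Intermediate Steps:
(B(-1, -9 - 6) + 5)/(144 + 71) = (2 + 5)/(144 + 71) = 7/215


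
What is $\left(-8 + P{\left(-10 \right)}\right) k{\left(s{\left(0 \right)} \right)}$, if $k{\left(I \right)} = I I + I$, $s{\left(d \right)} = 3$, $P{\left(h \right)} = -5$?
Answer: $-156$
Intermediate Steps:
$k{\left(I \right)} = I + I^{2}$ ($k{\left(I \right)} = I^{2} + I = I + I^{2}$)
$\left(-8 + P{\left(-10 \right)}\right) k{\left(s{\left(0 \right)} \right)} = \left(-8 - 5\right) 3 \left(1 + 3\right) = - 13 \cdot 3 \cdot 4 = \left(-13\right) 12 = -156$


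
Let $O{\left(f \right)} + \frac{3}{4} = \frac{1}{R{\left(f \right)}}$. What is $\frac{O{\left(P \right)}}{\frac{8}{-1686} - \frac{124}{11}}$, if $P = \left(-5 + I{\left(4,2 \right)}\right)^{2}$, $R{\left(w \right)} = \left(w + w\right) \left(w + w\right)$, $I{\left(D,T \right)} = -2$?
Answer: $\frac{33392073}{502173952} \approx 0.066495$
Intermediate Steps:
$R{\left(w \right)} = 4 w^{2}$ ($R{\left(w \right)} = 2 w 2 w = 4 w^{2}$)
$P = 49$ ($P = \left(-5 - 2\right)^{2} = \left(-7\right)^{2} = 49$)
$O{\left(f \right)} = - \frac{3}{4} + \frac{1}{4 f^{2}}$
$\frac{O{\left(P \right)}}{\frac{8}{-1686} - \frac{124}{11}} = \frac{- \frac{3}{4} + \frac{1}{4 \cdot 2401}}{\frac{8}{-1686} - \frac{124}{11}} = \frac{- \frac{3}{4} + \frac{1}{4} \cdot \frac{1}{2401}}{8 \left(- \frac{1}{1686}\right) - \frac{124}{11}} = \frac{- \frac{3}{4} + \frac{1}{9604}}{- \frac{4}{843} - \frac{124}{11}} = - \frac{3601}{4802 \left(- \frac{104576}{9273}\right)} = \left(- \frac{3601}{4802}\right) \left(- \frac{9273}{104576}\right) = \frac{33392073}{502173952}$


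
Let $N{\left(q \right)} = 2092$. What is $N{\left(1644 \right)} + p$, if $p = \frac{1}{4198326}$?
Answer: $\frac{8782897993}{4198326} \approx 2092.0$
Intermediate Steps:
$p = \frac{1}{4198326} \approx 2.3819 \cdot 10^{-7}$
$N{\left(1644 \right)} + p = 2092 + \frac{1}{4198326} = \frac{8782897993}{4198326}$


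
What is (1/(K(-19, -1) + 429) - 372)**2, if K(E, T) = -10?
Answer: 24294521689/175561 ≈ 1.3838e+5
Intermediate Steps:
(1/(K(-19, -1) + 429) - 372)**2 = (1/(-10 + 429) - 372)**2 = (1/419 - 372)**2 = (-155867/419)**2 = 24294521689/175561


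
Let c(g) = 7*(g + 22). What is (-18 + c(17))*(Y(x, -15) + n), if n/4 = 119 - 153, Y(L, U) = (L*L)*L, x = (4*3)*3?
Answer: 11862600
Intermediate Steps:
x = 36 (x = 12*3 = 36)
c(g) = 154 + 7*g (c(g) = 7*(22 + g) = 154 + 7*g)
Y(L, U) = L³ (Y(L, U) = L²*L = L³)
n = -136 (n = 4*(119 - 153) = 4*(-34) = -136)
(-18 + c(17))*(Y(x, -15) + n) = (-18 + (154 + 7*17))*(36³ - 136) = (-18 + (154 + 119))*(46656 - 136) = (-18 + 273)*46520 = 255*46520 = 11862600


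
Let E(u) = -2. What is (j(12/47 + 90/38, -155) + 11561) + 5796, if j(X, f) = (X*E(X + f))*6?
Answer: 15471685/893 ≈ 17326.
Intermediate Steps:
j(X, f) = -12*X (j(X, f) = (X*(-2))*6 = -2*X*6 = -12*X)
(j(12/47 + 90/38, -155) + 11561) + 5796 = (-12*(12/47 + 90/38) + 11561) + 5796 = (-12*(12*(1/47) + 90*(1/38)) + 11561) + 5796 = (-12*(12/47 + 45/19) + 11561) + 5796 = (-12*2343/893 + 11561) + 5796 = (-28116/893 + 11561) + 5796 = 10295857/893 + 5796 = 15471685/893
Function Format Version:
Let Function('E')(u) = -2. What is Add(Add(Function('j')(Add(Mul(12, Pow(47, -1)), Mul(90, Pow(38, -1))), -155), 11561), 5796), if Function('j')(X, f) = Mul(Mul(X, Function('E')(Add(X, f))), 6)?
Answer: Rational(15471685, 893) ≈ 17326.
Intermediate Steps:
Function('j')(X, f) = Mul(-12, X) (Function('j')(X, f) = Mul(Mul(X, -2), 6) = Mul(Mul(-2, X), 6) = Mul(-12, X))
Add(Add(Function('j')(Add(Mul(12, Pow(47, -1)), Mul(90, Pow(38, -1))), -155), 11561), 5796) = Add(Add(Mul(-12, Add(Mul(12, Pow(47, -1)), Mul(90, Pow(38, -1)))), 11561), 5796) = Add(Add(Mul(-12, Add(Mul(12, Rational(1, 47)), Mul(90, Rational(1, 38)))), 11561), 5796) = Add(Add(Mul(-12, Add(Rational(12, 47), Rational(45, 19))), 11561), 5796) = Add(Add(Mul(-12, Rational(2343, 893)), 11561), 5796) = Add(Add(Rational(-28116, 893), 11561), 5796) = Add(Rational(10295857, 893), 5796) = Rational(15471685, 893)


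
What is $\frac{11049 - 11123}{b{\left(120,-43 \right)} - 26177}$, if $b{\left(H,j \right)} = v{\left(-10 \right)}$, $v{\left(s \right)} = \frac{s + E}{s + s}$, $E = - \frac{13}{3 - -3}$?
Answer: $\frac{8880}{3141167} \approx 0.002827$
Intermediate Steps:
$E = - \frac{13}{6}$ ($E = - \frac{13}{3 + 3} = - \frac{13}{6} \approx -2.1667$)
$v{\left(s \right)} = \frac{- \frac{13}{6} + s}{2 s}$ ($v{\left(s \right)} = \frac{s - \frac{13}{6}}{s + s} = \frac{- \frac{13}{6} + s}{2 s}$)
$b{\left(H,j \right)} = \frac{73}{120}$ ($b{\left(H,j \right)} = \frac{-13 + 6 \left(-10\right)}{12 \left(-10\right)} = \frac{1}{12} \left(- \frac{1}{10}\right) \left(-13 - 60\right) = \frac{1}{12} \left(- \frac{1}{10}\right) \left(-73\right) = \frac{73}{120}$)
$\frac{11049 - 11123}{b{\left(120,-43 \right)} - 26177} = \frac{11049 - 11123}{\frac{73}{120} - 26177} = - \frac{74}{- \frac{3141167}{120}} = \left(-74\right) \left(- \frac{120}{3141167}\right) = \frac{8880}{3141167}$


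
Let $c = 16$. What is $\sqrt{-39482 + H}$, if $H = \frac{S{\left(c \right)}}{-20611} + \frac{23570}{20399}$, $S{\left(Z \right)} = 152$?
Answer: $\frac{6 i \sqrt{193865217677208335149}}{420443789} \approx 198.7 i$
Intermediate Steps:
$H = \frac{482700622}{420443789}$ ($H = \frac{152}{-20611} + \frac{23570}{20399} = 152 \left(- \frac{1}{20611}\right) + 23570 \cdot \frac{1}{20399} = - \frac{152}{20611} + \frac{23570}{20399} = \frac{482700622}{420443789} \approx 1.1481$)
$\sqrt{-39482 + H} = \sqrt{-39482 + \frac{482700622}{420443789}} = \sqrt{- \frac{16599478976676}{420443789}} = \frac{6 i \sqrt{193865217677208335149}}{420443789}$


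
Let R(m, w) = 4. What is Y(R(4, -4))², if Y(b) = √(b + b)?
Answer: 8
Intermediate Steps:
Y(b) = √2*√b (Y(b) = √(2*b) = √2*√b)
Y(R(4, -4))² = (√2*√4)² = (√2*2)² = (2*√2)² = 8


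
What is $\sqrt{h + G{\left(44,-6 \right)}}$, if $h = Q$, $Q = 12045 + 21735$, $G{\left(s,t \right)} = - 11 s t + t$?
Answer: $\sqrt{36678} \approx 191.51$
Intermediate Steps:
$G{\left(s,t \right)} = t - 11 s t$ ($G{\left(s,t \right)} = - 11 s t + t = t - 11 s t$)
$Q = 33780$
$h = 33780$
$\sqrt{h + G{\left(44,-6 \right)}} = \sqrt{33780 - 6 \left(1 - 484\right)} = \sqrt{33780 - -2898} = \sqrt{33780 + 2898} = \sqrt{36678}$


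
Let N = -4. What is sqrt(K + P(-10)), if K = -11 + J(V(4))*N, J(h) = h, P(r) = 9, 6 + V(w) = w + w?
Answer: I*sqrt(10) ≈ 3.1623*I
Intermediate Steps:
V(w) = -6 + 2*w (V(w) = -6 + (w + w) = -6 + 2*w)
K = -19 (K = -11 + (-6 + 2*4)*(-4) = -11 + (-6 + 8)*(-4) = -11 + 2*(-4) = -11 - 8 = -19)
sqrt(K + P(-10)) = sqrt(-19 + 9) = sqrt(-10) = I*sqrt(10)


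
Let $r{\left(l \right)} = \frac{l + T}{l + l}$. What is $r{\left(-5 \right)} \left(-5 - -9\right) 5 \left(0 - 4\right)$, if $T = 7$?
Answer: $16$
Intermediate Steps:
$r{\left(l \right)} = \frac{7 + l}{2 l}$ ($r{\left(l \right)} = \frac{l + 7}{l + l} = \frac{7 + l}{2 l}$)
$r{\left(-5 \right)} \left(-5 - -9\right) 5 \left(0 - 4\right) = \frac{7 - 5}{2 \left(-5\right)} \left(-5 - -9\right) 5 \left(0 - 4\right) = \frac{1}{2} \left(- \frac{1}{5}\right) 2 \left(-5 + 9\right) 5 \left(-4\right) = \left(- \frac{1}{5}\right) 4 \left(-20\right) = \left(- \frac{4}{5}\right) \left(-20\right) = 16$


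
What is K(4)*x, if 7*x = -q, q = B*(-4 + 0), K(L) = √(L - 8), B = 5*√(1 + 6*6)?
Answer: 40*I*√37/7 ≈ 34.759*I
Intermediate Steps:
B = 5*√37 (B = 5*√(1 + 36) = 5*√37 ≈ 30.414)
K(L) = √(-8 + L)
q = -20*√37 (q = (5*√37)*(-4 + 0) = (5*√37)*(-4) = -20*√37 ≈ -121.66)
x = 20*√37/7 (x = (-(-20)*√37)/7 = (20*√37)/7 = 20*√37/7 ≈ 17.379)
K(4)*x = √(-8 + 4)*(20*√37/7) = √(-4)*(20*√37/7) = (2*I)*(20*√37/7) = 40*I*√37/7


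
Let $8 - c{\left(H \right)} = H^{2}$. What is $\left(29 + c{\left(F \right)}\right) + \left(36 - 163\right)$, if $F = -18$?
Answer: $-414$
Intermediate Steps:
$c{\left(H \right)} = 8 - H^{2}$
$\left(29 + c{\left(F \right)}\right) + \left(36 - 163\right) = \left(29 + \left(8 - \left(-18\right)^{2}\right)\right) + \left(36 - 163\right) = \left(29 + \left(8 - 324\right)\right) - 127 = \left(29 - 316\right) - 127 = -287 - 127 = -414$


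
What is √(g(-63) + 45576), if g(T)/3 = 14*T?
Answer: 9*√530 ≈ 207.20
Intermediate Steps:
g(T) = 42*T (g(T) = 3*(14*T) = 42*T)
√(g(-63) + 45576) = √(42*(-63) + 45576) = √(-2646 + 45576) = √42930 = 9*√530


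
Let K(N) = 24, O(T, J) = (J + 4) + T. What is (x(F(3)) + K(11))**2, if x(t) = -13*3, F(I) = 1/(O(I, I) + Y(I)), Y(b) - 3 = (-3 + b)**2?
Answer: 225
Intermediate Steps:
O(T, J) = 4 + J + T (O(T, J) = (4 + J) + T = 4 + J + T)
Y(b) = 3 + (-3 + b)**2
F(I) = 1/(7 + (-3 + I)**2 + 2*I) (F(I) = 1/((4 + I + I) + (3 + (-3 + I)**2)) = 1/((4 + 2*I) + (3 + (-3 + I)**2)) = 1/(7 + (-3 + I)**2 + 2*I))
x(t) = -39
(x(F(3)) + K(11))**2 = (-39 + 24)**2 = (-15)**2 = 225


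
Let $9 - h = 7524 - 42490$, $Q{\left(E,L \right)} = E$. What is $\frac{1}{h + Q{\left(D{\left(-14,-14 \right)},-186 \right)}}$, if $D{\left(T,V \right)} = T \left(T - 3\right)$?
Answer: $\frac{1}{35213} \approx 2.8399 \cdot 10^{-5}$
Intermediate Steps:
$D{\left(T,V \right)} = T \left(-3 + T\right)$
$h = 34975$ ($h = 9 - \left(7524 - 42490\right) = 9 - -34966 = 9 + 34966 = 34975$)
$\frac{1}{h + Q{\left(D{\left(-14,-14 \right)},-186 \right)}} = \frac{1}{34975 - 14 \left(-3 - 14\right)} = \frac{1}{34975 - -238} = \frac{1}{34975 + 238} = \frac{1}{35213}$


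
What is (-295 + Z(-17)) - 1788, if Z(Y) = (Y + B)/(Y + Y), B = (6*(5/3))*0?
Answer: -4165/2 ≈ -2082.5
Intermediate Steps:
B = 0 (B = (6*(5*(⅓)))*0 = (6*(5/3))*0 = 10*0 = 0)
Z(Y) = ½ (Z(Y) = (Y + 0)/(Y + Y) = Y/((2*Y)) = Y*(1/(2*Y)) = ½)
(-295 + Z(-17)) - 1788 = (-295 + ½) - 1788 = -589/2 - 1788 = -4165/2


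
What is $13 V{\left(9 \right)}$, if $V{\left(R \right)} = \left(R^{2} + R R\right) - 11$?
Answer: $1963$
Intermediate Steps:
$V{\left(R \right)} = -11 + 2 R^{2}$ ($V{\left(R \right)} = \left(R^{2} + R^{2}\right) - 11 = 2 R^{2} - 11 = -11 + 2 R^{2}$)
$13 V{\left(9 \right)} = 13 \left(-11 + 2 \cdot 9^{2}\right) = 13 \left(-11 + 2 \cdot 81\right) = 13 \left(-11 + 162\right) = 13 \cdot 151 = 1963$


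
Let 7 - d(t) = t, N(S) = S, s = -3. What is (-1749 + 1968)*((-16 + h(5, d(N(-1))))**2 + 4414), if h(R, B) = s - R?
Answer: 1092810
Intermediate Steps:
d(t) = 7 - t
h(R, B) = -3 - R
(-1749 + 1968)*((-16 + h(5, d(N(-1))))**2 + 4414) = (-1749 + 1968)*((-16 + (-3 - 1*5))**2 + 4414) = 219*((-16 + (-3 - 5))**2 + 4414) = 219*((-16 - 8)**2 + 4414) = 219*((-24)**2 + 4414) = 219*(576 + 4414) = 219*4990 = 1092810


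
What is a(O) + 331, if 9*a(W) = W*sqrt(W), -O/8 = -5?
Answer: 331 + 80*sqrt(10)/9 ≈ 359.11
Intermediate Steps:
O = 40 (O = -8*(-5) = 40)
a(W) = W**(3/2)/9 (a(W) = (W*sqrt(W))/9 = W**(3/2)/9)
a(O) + 331 = 40**(3/2)/9 + 331 = (80*sqrt(10))/9 + 331 = 80*sqrt(10)/9 + 331 = 331 + 80*sqrt(10)/9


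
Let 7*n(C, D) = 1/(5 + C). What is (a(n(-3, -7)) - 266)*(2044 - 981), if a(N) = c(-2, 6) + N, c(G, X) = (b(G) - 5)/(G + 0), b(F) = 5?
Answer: -3957549/14 ≈ -2.8268e+5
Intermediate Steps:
c(G, X) = 0 (c(G, X) = (5 - 5)/(G + 0) = 0/G = 0)
n(C, D) = 1/(7*(5 + C))
a(N) = N (a(N) = 0 + N = N)
(a(n(-3, -7)) - 266)*(2044 - 981) = (1/(7*(5 - 3)) - 266)*(2044 - 981) = ((1/7)/2 - 266)*1063 = ((1/7)*(1/2) - 266)*1063 = (1/14 - 266)*1063 = -3723/14*1063 = -3957549/14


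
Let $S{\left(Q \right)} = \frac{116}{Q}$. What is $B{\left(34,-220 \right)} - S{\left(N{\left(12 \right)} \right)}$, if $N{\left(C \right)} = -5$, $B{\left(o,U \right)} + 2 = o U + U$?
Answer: $- \frac{38394}{5} \approx -7678.8$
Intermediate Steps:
$B{\left(o,U \right)} = -2 + U + U o$ ($B{\left(o,U \right)} = -2 + \left(o U + U\right) = -2 + \left(U o + U\right) = -2 + \left(U + U o\right) = -2 + U + U o$)
$B{\left(34,-220 \right)} - S{\left(N{\left(12 \right)} \right)} = \left(-2 - 220 - 7480\right) - \frac{116}{-5} = \left(-2 - 220 - 7480\right) - 116 \left(- \frac{1}{5}\right) = -7702 - - \frac{116}{5} = -7702 + \frac{116}{5} = - \frac{38394}{5}$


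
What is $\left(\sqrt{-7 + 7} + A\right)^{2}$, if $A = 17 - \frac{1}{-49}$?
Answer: $\frac{695556}{2401} \approx 289.69$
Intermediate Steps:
$A = \frac{834}{49}$ ($A = 17 - - \frac{1}{49} = 17 + \frac{1}{49} = \frac{834}{49} \approx 17.02$)
$\left(\sqrt{-7 + 7} + A\right)^{2} = \left(\sqrt{-7 + 7} + \frac{834}{49}\right)^{2} = \left(\sqrt{0} + \frac{834}{49}\right)^{2} = \left(0 + \frac{834}{49}\right)^{2} = \left(\frac{834}{49}\right)^{2} = \frac{695556}{2401}$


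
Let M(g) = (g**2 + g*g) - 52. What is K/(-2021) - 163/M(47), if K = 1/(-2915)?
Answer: -960263679/25721044690 ≈ -0.037334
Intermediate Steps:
M(g) = -52 + 2*g**2 (M(g) = (g**2 + g**2) - 52 = 2*g**2 - 52 = -52 + 2*g**2)
K = -1/2915 ≈ -0.00034305
K/(-2021) - 163/M(47) = -1/2915/(-2021) - 163/(-52 + 2*47**2) = -1/2915*(-1/2021) - 163/(-52 + 2*2209) = 1/5891215 - 163/(-52 + 4418) = 1/5891215 - 163/4366 = -960263679/25721044690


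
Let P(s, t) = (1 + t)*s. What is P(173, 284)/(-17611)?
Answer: -49305/17611 ≈ -2.7997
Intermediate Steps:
P(s, t) = s*(1 + t)
P(173, 284)/(-17611) = (173*(1 + 284))/(-17611) = (173*285)*(-1/17611) = 49305*(-1/17611) = -49305/17611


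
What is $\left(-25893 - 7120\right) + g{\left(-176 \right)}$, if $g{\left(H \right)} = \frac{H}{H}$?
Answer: $-33012$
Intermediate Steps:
$g{\left(H \right)} = 1$
$\left(-25893 - 7120\right) + g{\left(-176 \right)} = \left(-25893 - 7120\right) + 1 = -33013 + 1 = -33012$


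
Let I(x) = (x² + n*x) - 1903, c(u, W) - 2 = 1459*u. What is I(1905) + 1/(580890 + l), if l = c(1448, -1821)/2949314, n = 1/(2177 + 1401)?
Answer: 11117010502036449191533/3064966899426166 ≈ 3.6271e+6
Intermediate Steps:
n = 1/3578 ≈ 0.00027949
c(u, W) = 2 + 1459*u
l = 1056317/1474657 (l = (2 + 1459*1448)/2949314 = (2 + 2112632)*(1/2949314) = 2112634*(1/2949314) = 1056317/1474657 ≈ 0.71631)
I(x) = -1903 + x² + x/3578 (I(x) = (x² + x/3578) - 1903 = -1903 + x² + x/3578)
I(1905) + 1/(580890 + l) = (-1903 + 1905² + (1/3578)*1905) + 1/(580890 + 1056317/1474657) = (-1903 + 3629025 + 1905/3578) + 1/(856614561047/1474657) = 12977844421/3578 + 1474657/856614561047 = 11117010502036449191533/3064966899426166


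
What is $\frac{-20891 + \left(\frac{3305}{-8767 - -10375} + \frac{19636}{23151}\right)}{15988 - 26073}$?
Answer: $\frac{51839810479}{25028823912} \approx 2.0712$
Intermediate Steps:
$\frac{-20891 + \left(\frac{3305}{-8767 - -10375} + \frac{19636}{23151}\right)}{15988 - 26073} = \frac{-20891 + \left(\frac{3305}{-8767 + 10375} + 19636 \cdot \frac{1}{23151}\right)}{-10085} = \left(-20891 + \left(\frac{3305}{1608} + \frac{19636}{23151}\right)\right) \left(- \frac{1}{10085}\right) = \left(-20891 + \frac{36029581}{12408936}\right) \left(- \frac{1}{10085}\right) = \left(- \frac{259199052395}{12408936}\right) \left(- \frac{1}{10085}\right) = \frac{51839810479}{25028823912}$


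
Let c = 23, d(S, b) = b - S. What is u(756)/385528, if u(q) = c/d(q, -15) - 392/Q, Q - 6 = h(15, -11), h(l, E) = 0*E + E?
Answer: 302117/1486210440 ≈ 0.00020328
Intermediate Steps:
h(l, E) = E (h(l, E) = 0 + E = E)
Q = -5 (Q = 6 - 11 = -5)
u(q) = 392/5 + 23/(-15 - q) (u(q) = 23/(-15 - q) - 392/(-5) = 23/(-15 - q) - 392*(-⅕) = 23/(-15 - q) + 392/5 = 392/5 + 23/(-15 - q))
u(756)/385528 = ((5765 + 392*756)/(5*(15 + 756)))/385528 = ((⅕)*(5765 + 296352)/771)*(1/385528) = ((⅕)*(1/771)*302117)*(1/385528) = (302117/3855)*(1/385528) = 302117/1486210440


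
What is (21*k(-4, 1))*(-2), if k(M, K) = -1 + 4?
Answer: -126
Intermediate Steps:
k(M, K) = 3
(21*k(-4, 1))*(-2) = (21*3)*(-2) = 63*(-2) = -126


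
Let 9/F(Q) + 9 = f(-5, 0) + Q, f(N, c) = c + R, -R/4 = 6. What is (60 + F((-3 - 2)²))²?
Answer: 221841/64 ≈ 3466.3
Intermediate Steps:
R = -24 (R = -4*6 = -24)
f(N, c) = -24 + c (f(N, c) = c - 24 = -24 + c)
F(Q) = 9/(-33 + Q) (F(Q) = 9/(-9 + ((-24 + 0) + Q)) = 9/(-9 + (-24 + Q)) = 9/(-33 + Q))
(60 + F((-3 - 2)²))² = (60 + 9/(-33 + (-3 - 2)²))² = (60 + 9/(-33 + (-5)²))² = (60 + 9/(-33 + 25))² = (60 + 9/(-8))² = (60 + 9*(-⅛))² = (60 - 9/8)² = (471/8)² = 221841/64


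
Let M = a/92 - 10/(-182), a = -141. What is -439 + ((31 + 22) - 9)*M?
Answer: -1054908/2093 ≈ -504.02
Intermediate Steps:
M = -12371/8372 (M = -141/92 - 10/(-182) = -141*1/92 - 10*(-1/182) = -141/92 + 5/91 = -12371/8372 ≈ -1.4777)
-439 + ((31 + 22) - 9)*M = -439 + ((31 + 22) - 9)*(-12371/8372) = -439 + (53 - 9)*(-12371/8372) = -439 + 44*(-12371/8372) = -439 - 136081/2093 = -1054908/2093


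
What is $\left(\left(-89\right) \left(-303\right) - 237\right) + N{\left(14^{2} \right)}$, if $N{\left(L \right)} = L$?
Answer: $26926$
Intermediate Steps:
$\left(\left(-89\right) \left(-303\right) - 237\right) + N{\left(14^{2} \right)} = \left(\left(-89\right) \left(-303\right) - 237\right) + 14^{2} = \left(26967 - 237\right) + 196 = 26730 + 196 = 26926$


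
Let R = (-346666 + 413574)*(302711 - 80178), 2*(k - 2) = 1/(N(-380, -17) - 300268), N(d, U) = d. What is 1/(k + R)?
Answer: 601296/8952839232003935 ≈ 6.7163e-11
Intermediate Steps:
k = 1202591/601296 (k = 2 + 1/(2*(-380 - 300268)) = 2 + (½)/(-300648) = 2 + (½)*(-1/300648) = 2 - 1/601296 = 1202591/601296 ≈ 2.0000)
R = 14889237964 (R = 66908*222533 = 14889237964)
1/(k + R) = 1/(1202591/601296 + 14889237964) = 1/(8952839232003935/601296) = 601296/8952839232003935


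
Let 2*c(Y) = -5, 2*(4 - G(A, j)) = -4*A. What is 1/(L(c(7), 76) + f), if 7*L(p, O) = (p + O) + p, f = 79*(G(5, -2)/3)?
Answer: 21/7955 ≈ 0.0026398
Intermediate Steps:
G(A, j) = 4 + 2*A (G(A, j) = 4 - (-2)*A = 4 + 2*A)
c(Y) = -5/2 (c(Y) = (½)*(-5) = -5/2)
f = 1106/3 (f = 79*((4 + 2*5)/3) = 79*((4 + 10)*(⅓)) = 79*(14*(⅓)) = 79*(14/3) = 1106/3 ≈ 368.67)
L(p, O) = O/7 + 2*p/7 (L(p, O) = ((p + O) + p)/7 = ((O + p) + p)/7 = (O + 2*p)/7 = O/7 + 2*p/7)
1/(L(c(7), 76) + f) = 1/(((⅐)*76 + (2/7)*(-5/2)) + 1106/3) = 1/((76/7 - 5/7) + 1106/3) = 1/(71/7 + 1106/3) = 1/(7955/21) = 21/7955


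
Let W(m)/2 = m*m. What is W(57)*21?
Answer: 136458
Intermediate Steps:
W(m) = 2*m² (W(m) = 2*(m*m) = 2*m²)
W(57)*21 = (2*57²)*21 = (2*3249)*21 = 6498*21 = 136458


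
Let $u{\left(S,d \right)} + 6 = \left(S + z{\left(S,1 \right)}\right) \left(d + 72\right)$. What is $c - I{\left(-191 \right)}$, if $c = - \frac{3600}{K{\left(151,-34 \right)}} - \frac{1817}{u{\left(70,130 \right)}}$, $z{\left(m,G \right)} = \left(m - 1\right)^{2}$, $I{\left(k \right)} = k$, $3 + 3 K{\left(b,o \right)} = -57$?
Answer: $\frac{362040759}{975856} \approx 371.0$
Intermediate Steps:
$K{\left(b,o \right)} = -20$ ($K{\left(b,o \right)} = -1 + \frac{1}{3} \left(-57\right) = -1 - 19 = -20$)
$z{\left(m,G \right)} = \left(-1 + m\right)^{2}$
$u{\left(S,d \right)} = -6 + \left(72 + d\right) \left(S + \left(-1 + S\right)^{2}\right)$ ($u{\left(S,d \right)} = -6 + \left(S + \left(-1 + S\right)^{2}\right) \left(d + 72\right) = -6 + \left(S + \left(-1 + S\right)^{2}\right) \left(72 + d\right) = -6 + \left(72 + d\right) \left(S + \left(-1 + S\right)^{2}\right)$)
$c = \frac{175652263}{975856}$ ($c = - \frac{3600}{-20} - \frac{1817}{66 + 130 - 5040 + 72 \cdot 70^{2} + 130 \cdot 70^{2} - 70 \cdot 130} = \left(-3600\right) \left(- \frac{1}{20}\right) - \frac{1817}{66 + 130 - 5040 + 72 \cdot 4900 + 130 \cdot 4900 - 9100} = 180 - \frac{1817}{66 + 130 - 5040 + 352800 + 637000 - 9100} = 180 - \frac{1817}{975856} = \frac{175652263}{975856} \approx 180.0$)
$c - I{\left(-191 \right)} = \frac{175652263}{975856} - -191 = \frac{175652263}{975856} + 191 = \frac{362040759}{975856}$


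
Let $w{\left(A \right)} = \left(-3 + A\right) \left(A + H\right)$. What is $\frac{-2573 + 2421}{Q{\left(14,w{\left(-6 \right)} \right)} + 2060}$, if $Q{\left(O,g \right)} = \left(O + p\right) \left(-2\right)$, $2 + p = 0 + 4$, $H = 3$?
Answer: $- \frac{38}{507} \approx -0.074951$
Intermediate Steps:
$p = 2$ ($p = -2 + \left(0 + 4\right) = -2 + 4 = 2$)
$w{\left(A \right)} = \left(-3 + A\right) \left(3 + A\right)$ ($w{\left(A \right)} = \left(-3 + A\right) \left(A + 3\right) = \left(-3 + A\right) \left(3 + A\right)$)
$Q{\left(O,g \right)} = -4 - 2 O$ ($Q{\left(O,g \right)} = \left(O + 2\right) \left(-2\right) = \left(2 + O\right) \left(-2\right) = -4 - 2 O$)
$\frac{-2573 + 2421}{Q{\left(14,w{\left(-6 \right)} \right)} + 2060} = \frac{-2573 + 2421}{\left(-4 - 28\right) + 2060} = - \frac{152}{\left(-4 - 28\right) + 2060} = - \frac{152}{-32 + 2060} = - \frac{152}{2028} = \left(-152\right) \frac{1}{2028} = - \frac{38}{507}$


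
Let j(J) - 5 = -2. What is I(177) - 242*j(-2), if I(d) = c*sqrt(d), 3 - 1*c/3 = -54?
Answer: -726 + 171*sqrt(177) ≈ 1549.0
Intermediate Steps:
c = 171 (c = 9 - 3*(-54) = 9 + 162 = 171)
j(J) = 3 (j(J) = 5 - 2 = 3)
I(d) = 171*sqrt(d)
I(177) - 242*j(-2) = 171*sqrt(177) - 242*3 = 171*sqrt(177) - 1*726 = 171*sqrt(177) - 726 = -726 + 171*sqrt(177)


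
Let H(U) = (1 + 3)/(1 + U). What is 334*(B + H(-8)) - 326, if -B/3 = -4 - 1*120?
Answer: 866118/7 ≈ 1.2373e+5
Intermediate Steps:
H(U) = 4/(1 + U)
B = 372 (B = -3*(-4 - 1*120) = -3*(-4 - 120) = -3*(-124) = 372)
334*(B + H(-8)) - 326 = 334*(372 + 4/(1 - 8)) - 326 = 334*(372 + 4/(-7)) - 326 = 334*(372 + 4*(-⅐)) - 326 = 334*(372 - 4/7) - 326 = 334*(2600/7) - 326 = 868400/7 - 326 = 866118/7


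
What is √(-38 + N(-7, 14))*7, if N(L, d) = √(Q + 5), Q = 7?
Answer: 7*√(-38 + 2*√3) ≈ 41.137*I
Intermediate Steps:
N(L, d) = 2*√3 (N(L, d) = √(7 + 5) = √12 = 2*√3)
√(-38 + N(-7, 14))*7 = √(-38 + 2*√3)*7 = 7*√(-38 + 2*√3)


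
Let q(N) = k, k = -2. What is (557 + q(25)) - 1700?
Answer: -1145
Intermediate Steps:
q(N) = -2
(557 + q(25)) - 1700 = (557 - 2) - 1700 = 555 - 1700 = -1145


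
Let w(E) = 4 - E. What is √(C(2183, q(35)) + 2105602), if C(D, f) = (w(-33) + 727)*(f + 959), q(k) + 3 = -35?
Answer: √2809246 ≈ 1676.1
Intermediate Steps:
q(k) = -38 (q(k) = -3 - 35 = -38)
C(D, f) = 732676 + 764*f (C(D, f) = ((4 - 1*(-33)) + 727)*(f + 959) = ((4 + 33) + 727)*(959 + f) = (37 + 727)*(959 + f) = 764*(959 + f) = 732676 + 764*f)
√(C(2183, q(35)) + 2105602) = √((732676 + 764*(-38)) + 2105602) = √((732676 - 29032) + 2105602) = √(703644 + 2105602) = √2809246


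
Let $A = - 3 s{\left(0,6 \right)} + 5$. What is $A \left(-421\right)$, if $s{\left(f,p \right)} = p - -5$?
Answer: $11788$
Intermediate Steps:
$s{\left(f,p \right)} = 5 + p$ ($s{\left(f,p \right)} = p + 5 = 5 + p$)
$A = -28$ ($A = - 3 \left(5 + 6\right) + 5 = \left(-3\right) 11 + 5 = -33 + 5 = -28$)
$A \left(-421\right) = \left(-28\right) \left(-421\right) = 11788$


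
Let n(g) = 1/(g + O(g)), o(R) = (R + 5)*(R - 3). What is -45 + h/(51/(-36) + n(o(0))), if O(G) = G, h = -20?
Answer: -905/29 ≈ -31.207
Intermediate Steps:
o(R) = (-3 + R)*(5 + R) (o(R) = (5 + R)*(-3 + R) = (-3 + R)*(5 + R))
n(g) = 1/(2*g) (n(g) = 1/(g + g) = 1/(2*g))
-45 + h/(51/(-36) + n(o(0))) = -45 - 20/(51/(-36) + 1/(2*(-15 + 0**2 + 2*0))) = -45 - 20/(51*(-1/36) + 1/(2*(-15 + 0 + 0))) = -45 - 20/(-17/12 + (1/2)/(-15)) = -45 - 20/(-17/12 + (1/2)*(-1/15)) = -45 - 20/(-17/12 - 1/30) = -45 - 20/(-29/20) = -45 - 20*(-20/29) = -45 + 400/29 = -905/29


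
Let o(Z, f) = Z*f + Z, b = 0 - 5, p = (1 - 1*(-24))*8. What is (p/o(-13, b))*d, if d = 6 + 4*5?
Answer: 100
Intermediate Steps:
p = 200 (p = (1 + 24)*8 = 25*8 = 200)
b = -5
o(Z, f) = Z + Z*f
d = 26 (d = 6 + 20 = 26)
(p/o(-13, b))*d = (200/((-13*(1 - 5))))*26 = (200/((-13*(-4))))*26 = (200/52)*26 = (200*(1/52))*26 = (50/13)*26 = 100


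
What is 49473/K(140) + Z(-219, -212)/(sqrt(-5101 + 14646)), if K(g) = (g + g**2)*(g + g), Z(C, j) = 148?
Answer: 16491/1842400 + 148*sqrt(9545)/9545 ≈ 1.5238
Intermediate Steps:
K(g) = 2*g*(g + g**2) (K(g) = (g + g**2)*(2*g) = 2*g*(g + g**2))
49473/K(140) + Z(-219, -212)/(sqrt(-5101 + 14646)) = 49473/((2*140**2*(1 + 140))) + 148/(sqrt(-5101 + 14646)) = 49473/((2*19600*141)) + 148/(sqrt(9545)) = 49473/5527200 + 148*(sqrt(9545)/9545) = 49473*(1/5527200) + 148*sqrt(9545)/9545 = 16491/1842400 + 148*sqrt(9545)/9545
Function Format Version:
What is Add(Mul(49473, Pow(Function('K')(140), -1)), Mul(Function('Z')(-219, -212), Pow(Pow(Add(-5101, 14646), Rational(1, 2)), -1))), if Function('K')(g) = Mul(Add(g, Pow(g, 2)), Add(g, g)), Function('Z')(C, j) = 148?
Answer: Add(Rational(16491, 1842400), Mul(Rational(148, 9545), Pow(9545, Rational(1, 2)))) ≈ 1.5238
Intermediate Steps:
Function('K')(g) = Mul(2, g, Add(g, Pow(g, 2))) (Function('K')(g) = Mul(Add(g, Pow(g, 2)), Mul(2, g)) = Mul(2, g, Add(g, Pow(g, 2))))
Add(Mul(49473, Pow(Function('K')(140), -1)), Mul(Function('Z')(-219, -212), Pow(Pow(Add(-5101, 14646), Rational(1, 2)), -1))) = Add(Mul(49473, Pow(Mul(2, Pow(140, 2), Add(1, 140)), -1)), Mul(148, Pow(Pow(Add(-5101, 14646), Rational(1, 2)), -1))) = Add(Mul(49473, Pow(Mul(2, 19600, 141), -1)), Mul(148, Pow(Pow(9545, Rational(1, 2)), -1))) = Add(Mul(49473, Pow(5527200, -1)), Mul(148, Mul(Rational(1, 9545), Pow(9545, Rational(1, 2))))) = Add(Mul(49473, Rational(1, 5527200)), Mul(Rational(148, 9545), Pow(9545, Rational(1, 2)))) = Add(Rational(16491, 1842400), Mul(Rational(148, 9545), Pow(9545, Rational(1, 2))))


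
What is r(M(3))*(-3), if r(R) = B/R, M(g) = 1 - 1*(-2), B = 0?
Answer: 0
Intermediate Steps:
M(g) = 3 (M(g) = 1 + 2 = 3)
r(R) = 0 (r(R) = 0/R = 0)
r(M(3))*(-3) = 0*(-3) = 0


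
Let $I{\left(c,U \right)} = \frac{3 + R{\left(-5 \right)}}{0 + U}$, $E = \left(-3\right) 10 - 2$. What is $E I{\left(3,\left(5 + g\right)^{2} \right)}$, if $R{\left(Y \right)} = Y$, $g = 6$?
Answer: $\frac{64}{121} \approx 0.52893$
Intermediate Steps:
$E = -32$ ($E = -30 - 2 = -32$)
$I{\left(c,U \right)} = - \frac{2}{U}$ ($I{\left(c,U \right)} = \frac{3 - 5}{0 + U} = - \frac{2}{U}$)
$E I{\left(3,\left(5 + g\right)^{2} \right)} = - 32 \left(- \frac{2}{\left(5 + 6\right)^{2}}\right) = - 32 \left(- \frac{2}{11^{2}}\right) = - 32 \left(- \frac{2}{121}\right) = - 32 \left(\left(-2\right) \frac{1}{121}\right) = \left(-32\right) \left(- \frac{2}{121}\right) = \frac{64}{121}$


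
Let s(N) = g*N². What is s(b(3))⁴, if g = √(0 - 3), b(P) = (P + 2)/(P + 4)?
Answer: 3515625/5764801 ≈ 0.60984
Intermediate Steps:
b(P) = (2 + P)/(4 + P)
g = I*√3 (g = √(-3) = I*√3 ≈ 1.732*I)
s(N) = I*√3*N² (s(N) = (I*√3)*N² = I*√3*N²)
s(b(3))⁴ = (I*√3*((2 + 3)/(4 + 3))²)⁴ = (I*√3*(5/7)²)⁴ = (I*√3*(25/49))⁴ = (25*I*√3/49)⁴ = 3515625/5764801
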